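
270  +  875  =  1145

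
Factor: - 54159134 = -2^1*47^1 * 576161^1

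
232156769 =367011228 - 134854459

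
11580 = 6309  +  5271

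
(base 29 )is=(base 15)26a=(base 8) 1046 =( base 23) 10L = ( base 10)550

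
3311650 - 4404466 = -1092816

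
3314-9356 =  - 6042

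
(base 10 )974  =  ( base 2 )1111001110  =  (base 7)2561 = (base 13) 59c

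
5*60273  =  301365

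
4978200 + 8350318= 13328518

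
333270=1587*210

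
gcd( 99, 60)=3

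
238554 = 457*522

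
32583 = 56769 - 24186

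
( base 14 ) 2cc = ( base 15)282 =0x23c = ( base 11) 480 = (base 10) 572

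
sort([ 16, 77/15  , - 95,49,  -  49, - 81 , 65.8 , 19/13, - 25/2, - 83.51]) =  [-95, - 83.51,  -  81,-49,-25/2, 19/13 , 77/15, 16,49,65.8] 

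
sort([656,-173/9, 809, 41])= [-173/9, 41, 656 , 809 ] 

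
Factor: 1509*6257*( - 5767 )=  - 3^1 *73^1  *79^1*503^1 * 6257^1 = - 54450935571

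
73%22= 7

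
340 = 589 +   -  249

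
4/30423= 4/30423= 0.00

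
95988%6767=1250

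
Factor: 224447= 19^1*11813^1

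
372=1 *372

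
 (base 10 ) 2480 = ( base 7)10142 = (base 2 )100110110000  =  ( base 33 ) 295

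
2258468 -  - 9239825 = 11498293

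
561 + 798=1359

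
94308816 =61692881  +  32615935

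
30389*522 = 15863058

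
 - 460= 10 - 470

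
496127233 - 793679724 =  - 297552491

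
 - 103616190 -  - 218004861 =114388671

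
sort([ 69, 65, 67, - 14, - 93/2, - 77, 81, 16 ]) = [ - 77, - 93/2, - 14,16, 65, 67, 69, 81]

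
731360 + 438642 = 1170002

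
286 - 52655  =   - 52369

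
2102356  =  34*61834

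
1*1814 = 1814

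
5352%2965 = 2387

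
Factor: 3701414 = 2^1*53^1*34919^1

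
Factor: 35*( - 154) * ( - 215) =1158850 = 2^1*5^2 * 7^2 * 11^1*43^1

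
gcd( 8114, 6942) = 2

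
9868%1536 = 652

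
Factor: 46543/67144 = 2^( - 3) * 11^(-1 ) * 61^1 =61/88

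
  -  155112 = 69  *(  -  2248) 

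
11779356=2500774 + 9278582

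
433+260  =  693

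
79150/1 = 79150   =  79150.00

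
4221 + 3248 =7469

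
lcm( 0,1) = 0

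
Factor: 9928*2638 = 26190064 = 2^4*17^1*73^1*1319^1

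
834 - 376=458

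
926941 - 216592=710349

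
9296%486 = 62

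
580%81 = 13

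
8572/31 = 276+16/31 = 276.52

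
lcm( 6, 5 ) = 30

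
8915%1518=1325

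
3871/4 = 3871/4 = 967.75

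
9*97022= 873198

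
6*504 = 3024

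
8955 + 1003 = 9958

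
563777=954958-391181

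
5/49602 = 5/49602 = 0.00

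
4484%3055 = 1429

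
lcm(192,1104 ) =4416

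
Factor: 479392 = 2^5*71^1* 211^1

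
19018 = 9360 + 9658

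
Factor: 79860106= 2^1*1733^1*23041^1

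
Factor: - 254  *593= - 2^1*127^1*593^1 = - 150622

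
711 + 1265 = 1976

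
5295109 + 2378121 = 7673230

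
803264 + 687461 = 1490725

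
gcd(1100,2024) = 44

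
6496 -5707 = 789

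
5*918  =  4590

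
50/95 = 10/19 = 0.53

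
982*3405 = 3343710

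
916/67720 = 229/16930=0.01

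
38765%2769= 2768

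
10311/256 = 40 + 71/256 = 40.28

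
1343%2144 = 1343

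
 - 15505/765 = -3101/153 =-20.27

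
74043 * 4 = 296172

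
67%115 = 67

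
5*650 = 3250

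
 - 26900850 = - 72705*370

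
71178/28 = 2542 + 1/14 = 2542.07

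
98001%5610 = 2631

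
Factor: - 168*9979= - 1676472 = - 2^3*3^1*7^1*17^1*587^1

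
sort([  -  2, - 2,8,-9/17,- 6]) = [ -6, -2,  -  2, - 9/17,  8]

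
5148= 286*18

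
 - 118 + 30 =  - 88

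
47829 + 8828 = 56657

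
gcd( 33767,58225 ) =1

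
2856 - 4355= - 1499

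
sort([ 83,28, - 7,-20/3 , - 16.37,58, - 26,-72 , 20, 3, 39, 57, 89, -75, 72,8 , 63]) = [ - 75, - 72, - 26,- 16.37,-7, - 20/3, 3,8, 20,28,39, 57,58,63, 72, 83, 89]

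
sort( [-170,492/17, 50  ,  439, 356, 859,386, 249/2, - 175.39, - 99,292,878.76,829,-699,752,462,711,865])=[ - 699,-175.39, - 170  , - 99, 492/17, 50,249/2,292, 356,386, 439, 462,711, 752,829,859,  865, 878.76 ] 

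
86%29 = 28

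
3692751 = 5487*673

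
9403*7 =65821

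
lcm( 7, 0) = 0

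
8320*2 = 16640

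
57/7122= 19/2374 =0.01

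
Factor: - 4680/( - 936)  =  5 = 5^1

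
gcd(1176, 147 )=147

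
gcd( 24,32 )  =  8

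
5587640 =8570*652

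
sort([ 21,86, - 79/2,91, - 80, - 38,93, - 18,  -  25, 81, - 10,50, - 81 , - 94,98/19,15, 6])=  [ - 94 , - 81  , - 80, - 79/2, - 38,-25 , - 18,  -  10,98/19, 6,15 , 21, 50 , 81, 86, 91,93]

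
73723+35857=109580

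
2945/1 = 2945 = 2945.00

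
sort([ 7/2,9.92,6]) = [ 7/2,6,  9.92 ]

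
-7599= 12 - 7611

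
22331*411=9178041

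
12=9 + 3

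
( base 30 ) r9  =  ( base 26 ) 15d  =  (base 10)819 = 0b1100110011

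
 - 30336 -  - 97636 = 67300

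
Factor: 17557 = 97^1*181^1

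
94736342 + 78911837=173648179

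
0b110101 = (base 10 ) 53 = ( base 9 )58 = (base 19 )2f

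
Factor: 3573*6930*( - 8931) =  - 221139508590 =-2^1* 3^5*5^1*7^1 * 11^1* 13^1 * 229^1 *397^1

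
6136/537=6136/537 = 11.43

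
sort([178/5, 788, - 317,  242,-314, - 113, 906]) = [-317, - 314, - 113, 178/5,242, 788, 906]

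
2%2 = 0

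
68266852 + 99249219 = 167516071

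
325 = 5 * 65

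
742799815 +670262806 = 1413062621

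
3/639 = 1/213 = 0.00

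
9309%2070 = 1029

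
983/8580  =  983/8580=0.11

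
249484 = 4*62371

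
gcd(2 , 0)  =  2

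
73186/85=73186/85 = 861.01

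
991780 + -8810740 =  - 7818960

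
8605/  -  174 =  - 50 + 95/174 = - 49.45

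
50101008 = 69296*723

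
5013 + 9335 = 14348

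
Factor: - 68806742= - 2^1*2383^1*14437^1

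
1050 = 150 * 7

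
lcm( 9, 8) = 72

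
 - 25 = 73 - 98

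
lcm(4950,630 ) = 34650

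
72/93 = 24/31 = 0.77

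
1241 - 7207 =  - 5966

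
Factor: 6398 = 2^1*7^1*457^1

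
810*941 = 762210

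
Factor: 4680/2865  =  2^3*3^1*13^1*191^( - 1 ) = 312/191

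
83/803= 83/803= 0.10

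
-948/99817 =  - 1 + 98869/99817  =  -  0.01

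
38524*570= 21958680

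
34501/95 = 363+16/95 = 363.17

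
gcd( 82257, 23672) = 1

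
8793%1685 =368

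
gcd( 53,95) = 1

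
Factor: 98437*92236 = 2^2*173^1*569^1  *23059^1  =  9079435132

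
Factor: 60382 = 2^1 * 7^1 * 19^1*227^1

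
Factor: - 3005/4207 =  - 5/7= - 5^1*7^ ( - 1 ) 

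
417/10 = 417/10 = 41.70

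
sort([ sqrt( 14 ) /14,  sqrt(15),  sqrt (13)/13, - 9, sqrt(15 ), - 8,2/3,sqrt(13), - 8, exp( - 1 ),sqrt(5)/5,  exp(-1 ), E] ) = [ - 9, -8,  -  8, sqrt( 14)/14, sqrt (13) /13,exp( - 1), exp( - 1 ), sqrt(5)/5,  2/3,E, sqrt( 13 ), sqrt ( 15), sqrt( 15) ] 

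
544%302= 242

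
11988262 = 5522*2171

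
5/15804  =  5/15804 = 0.00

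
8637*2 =17274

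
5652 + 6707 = 12359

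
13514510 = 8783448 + 4731062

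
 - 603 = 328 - 931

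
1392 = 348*4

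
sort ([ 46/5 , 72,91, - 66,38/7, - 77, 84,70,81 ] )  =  [ - 77, - 66,38/7, 46/5 , 70,  72,81, 84,91] 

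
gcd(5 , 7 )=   1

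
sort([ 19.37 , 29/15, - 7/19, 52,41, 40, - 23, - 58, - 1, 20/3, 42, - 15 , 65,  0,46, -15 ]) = [ - 58, - 23,-15, - 15,-1, - 7/19,0,29/15,20/3, 19.37, 40,41,42,46,52,65 ] 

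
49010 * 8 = 392080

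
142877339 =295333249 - 152455910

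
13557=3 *4519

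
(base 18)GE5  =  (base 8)12501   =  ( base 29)6di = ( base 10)5441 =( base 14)1da9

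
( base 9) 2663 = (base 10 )2001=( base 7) 5556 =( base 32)1uh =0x7D1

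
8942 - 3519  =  5423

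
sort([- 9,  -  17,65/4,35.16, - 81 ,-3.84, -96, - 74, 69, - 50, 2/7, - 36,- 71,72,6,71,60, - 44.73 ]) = [  -  96, - 81 ,-74,-71,-50, - 44.73, - 36,  -  17 , - 9,-3.84, 2/7,6,65/4,  35.16,60,69, 71,72 ]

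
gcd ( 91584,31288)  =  8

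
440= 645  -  205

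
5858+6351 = 12209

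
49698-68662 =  - 18964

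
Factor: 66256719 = 3^1*22085573^1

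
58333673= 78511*743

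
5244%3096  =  2148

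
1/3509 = 1/3509 = 0.00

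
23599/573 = 41+106/573  =  41.18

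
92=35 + 57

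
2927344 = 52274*56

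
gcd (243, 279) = 9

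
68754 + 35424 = 104178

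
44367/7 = 44367/7 = 6338.14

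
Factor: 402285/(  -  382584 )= - 134095/127528 = - 2^( - 3)*5^1*13^1*19^( - 1)*839^( - 1)*2063^1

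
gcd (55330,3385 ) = 5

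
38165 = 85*449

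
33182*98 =3251836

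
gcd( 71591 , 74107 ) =1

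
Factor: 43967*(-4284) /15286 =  - 94177314/7643 = - 2^1*3^2 * 7^2*11^1 * 17^1*  571^1*7643^(-1) 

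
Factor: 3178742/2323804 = 227053/165986 = 2^ ( - 1)*149^( - 1 )*557^( - 1)*227053^1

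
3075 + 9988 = 13063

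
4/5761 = 4/5761=0.00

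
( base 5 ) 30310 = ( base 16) 7A3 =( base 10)1955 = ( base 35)1ku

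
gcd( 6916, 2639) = 91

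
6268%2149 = 1970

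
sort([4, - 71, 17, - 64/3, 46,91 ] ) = [ - 71, - 64/3,4,17 , 46,91]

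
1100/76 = 275/19 = 14.47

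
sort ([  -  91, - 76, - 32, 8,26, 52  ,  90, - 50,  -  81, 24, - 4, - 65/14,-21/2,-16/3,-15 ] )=[ - 91,- 81, - 76, - 50, - 32, - 15,-21/2, - 16/3,- 65/14,-4, 8,24,  26, 52, 90] 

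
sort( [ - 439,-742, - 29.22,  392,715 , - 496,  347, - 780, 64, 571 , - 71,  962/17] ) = [ - 780, - 742 ,  -  496,  -  439, - 71, - 29.22, 962/17,  64, 347,  392,571, 715]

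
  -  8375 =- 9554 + 1179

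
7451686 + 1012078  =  8463764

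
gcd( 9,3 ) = 3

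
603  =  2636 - 2033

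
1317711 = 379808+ 937903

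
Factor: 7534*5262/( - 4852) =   -  3^1*877^1 * 1213^(-1 )*3767^1 = - 9910977/1213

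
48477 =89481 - 41004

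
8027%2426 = 749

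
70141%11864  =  10821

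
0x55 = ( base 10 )85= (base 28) 31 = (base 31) 2N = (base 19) 49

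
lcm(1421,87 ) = 4263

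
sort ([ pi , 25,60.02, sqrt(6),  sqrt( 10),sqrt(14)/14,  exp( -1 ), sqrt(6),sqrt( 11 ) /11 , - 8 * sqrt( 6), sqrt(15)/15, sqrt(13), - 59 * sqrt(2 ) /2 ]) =[ - 59 *sqrt( 2 ) /2 , - 8*sqrt(6 ),sqrt( 15 ) /15 , sqrt(14 ) /14,  sqrt( 11 ) /11,exp( - 1 ), sqrt(6), sqrt( 6 ),pi,sqrt(10 ) , sqrt(13),25 , 60.02]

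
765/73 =10 + 35/73 = 10.48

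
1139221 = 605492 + 533729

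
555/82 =555/82 =6.77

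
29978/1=29978 = 29978.00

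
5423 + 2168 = 7591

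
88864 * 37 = 3287968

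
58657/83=58657/83 = 706.71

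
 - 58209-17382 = -75591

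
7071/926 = 7 + 589/926 = 7.64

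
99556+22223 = 121779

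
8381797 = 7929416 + 452381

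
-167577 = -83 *2019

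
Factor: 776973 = 3^1*258991^1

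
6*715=4290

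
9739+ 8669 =18408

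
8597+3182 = 11779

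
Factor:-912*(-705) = 642960= 2^4 *3^2*5^1*19^1*47^1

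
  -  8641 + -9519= -18160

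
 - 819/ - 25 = 819/25 =32.76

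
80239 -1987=78252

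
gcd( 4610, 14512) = 2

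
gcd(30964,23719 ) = 1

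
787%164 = 131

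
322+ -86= 236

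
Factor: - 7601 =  - 11^1*691^1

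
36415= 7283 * 5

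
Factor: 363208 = 2^3*83^1*547^1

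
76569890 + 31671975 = 108241865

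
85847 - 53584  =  32263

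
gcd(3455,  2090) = 5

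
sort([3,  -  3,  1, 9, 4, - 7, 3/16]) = [ - 7, - 3, 3/16,1, 3, 4,9]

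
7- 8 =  - 1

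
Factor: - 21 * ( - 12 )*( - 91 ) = - 22932 = - 2^2*3^2 * 7^2*13^1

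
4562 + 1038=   5600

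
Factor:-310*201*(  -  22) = 2^2*3^1*5^1 * 11^1 * 31^1*67^1 = 1370820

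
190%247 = 190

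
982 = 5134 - 4152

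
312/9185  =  312/9185 = 0.03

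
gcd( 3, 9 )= 3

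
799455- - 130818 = 930273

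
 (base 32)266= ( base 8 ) 4306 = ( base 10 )2246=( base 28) 2O6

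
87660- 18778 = 68882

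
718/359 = 2 = 2.00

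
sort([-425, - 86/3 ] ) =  [ - 425, - 86/3] 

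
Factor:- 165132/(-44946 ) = 834/227 = 2^1 * 3^1*139^1*227^( - 1)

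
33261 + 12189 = 45450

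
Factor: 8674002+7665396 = 2^1 * 3^1*43^1*63331^1 = 16339398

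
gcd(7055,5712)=17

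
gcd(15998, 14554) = 38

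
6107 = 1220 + 4887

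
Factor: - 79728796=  - 2^2*7^1*2847457^1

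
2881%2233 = 648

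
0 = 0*5057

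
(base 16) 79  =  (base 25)4l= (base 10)121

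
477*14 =6678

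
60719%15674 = 13697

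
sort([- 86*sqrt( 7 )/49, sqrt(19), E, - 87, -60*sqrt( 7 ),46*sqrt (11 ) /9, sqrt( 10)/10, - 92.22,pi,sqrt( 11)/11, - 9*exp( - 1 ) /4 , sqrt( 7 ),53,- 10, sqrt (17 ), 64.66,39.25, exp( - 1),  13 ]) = [ - 60*sqrt(7 ),  -  92.22 ,  -  87, - 10, - 86*sqrt( 7)/49, - 9 * exp(- 1)/4 , sqrt(11)/11,  sqrt( 10 ) /10, exp ( - 1 ), sqrt( 7), E,pi, sqrt( 17 ), sqrt( 19) , 13,46*sqrt( 11)/9,39.25, 53, 64.66]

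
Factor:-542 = -2^1 * 271^1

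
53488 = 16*3343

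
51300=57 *900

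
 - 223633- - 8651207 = 8427574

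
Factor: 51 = 3^1*17^1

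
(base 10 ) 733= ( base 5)10413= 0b1011011101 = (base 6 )3221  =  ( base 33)M7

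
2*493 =986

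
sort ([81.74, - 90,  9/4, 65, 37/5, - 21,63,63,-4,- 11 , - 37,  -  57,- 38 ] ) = [ - 90, - 57,-38, - 37, - 21, - 11, - 4, 9/4,  37/5, 63,  63,  65, 81.74] 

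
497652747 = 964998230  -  467345483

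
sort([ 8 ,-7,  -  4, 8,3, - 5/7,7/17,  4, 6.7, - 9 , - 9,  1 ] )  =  [ - 9, - 9, - 7 , - 4  , - 5/7,7/17,1 , 3,4,6.7, 8,8 ]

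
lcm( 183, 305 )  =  915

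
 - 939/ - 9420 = 313/3140= 0.10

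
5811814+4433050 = 10244864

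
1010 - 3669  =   - 2659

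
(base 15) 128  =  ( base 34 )7p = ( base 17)F8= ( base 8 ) 407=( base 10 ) 263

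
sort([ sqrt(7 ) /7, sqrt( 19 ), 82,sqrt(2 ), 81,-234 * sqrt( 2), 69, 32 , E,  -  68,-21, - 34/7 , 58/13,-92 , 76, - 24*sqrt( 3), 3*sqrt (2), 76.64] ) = [- 234*sqrt(2 ),-92, - 68,- 24*sqrt(3 ), -21, - 34/7,  sqrt(7)/7,sqrt(2),  E,  3 * sqrt( 2 ), sqrt(19 ),  58/13, 32  ,  69 , 76, 76.64,  81, 82]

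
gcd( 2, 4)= 2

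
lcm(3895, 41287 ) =206435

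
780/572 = 1 + 4/11 = 1.36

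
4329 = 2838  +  1491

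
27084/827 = 27084/827 = 32.75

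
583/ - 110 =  - 53/10 = - 5.30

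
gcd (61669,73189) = 1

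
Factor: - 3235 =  - 5^1*647^1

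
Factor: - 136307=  - 31^1 *4397^1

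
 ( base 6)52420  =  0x1b9c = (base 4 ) 1232130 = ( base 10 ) 7068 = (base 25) B7I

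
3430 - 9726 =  - 6296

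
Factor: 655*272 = 2^4*5^1*17^1*131^1 = 178160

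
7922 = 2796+5126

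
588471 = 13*45267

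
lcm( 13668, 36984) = 628728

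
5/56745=1/11349 = 0.00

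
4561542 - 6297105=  - 1735563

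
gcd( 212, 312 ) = 4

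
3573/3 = 1191 = 1191.00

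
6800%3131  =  538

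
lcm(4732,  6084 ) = 42588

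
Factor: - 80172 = - 2^2*  3^2*17^1*131^1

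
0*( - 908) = 0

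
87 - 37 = 50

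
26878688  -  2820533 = 24058155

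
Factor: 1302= 2^1*3^1*7^1*31^1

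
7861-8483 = - 622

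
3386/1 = 3386 = 3386.00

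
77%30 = 17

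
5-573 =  - 568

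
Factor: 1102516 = 2^2 * 101^1 * 2729^1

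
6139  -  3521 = 2618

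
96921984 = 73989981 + 22932003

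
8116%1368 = 1276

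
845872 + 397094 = 1242966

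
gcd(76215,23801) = 1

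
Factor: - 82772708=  - 2^2*1613^1*12829^1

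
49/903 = 7/129 = 0.05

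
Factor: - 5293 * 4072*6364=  - 2^5*37^1 * 43^1*67^1*79^1*509^1 = - 137163902944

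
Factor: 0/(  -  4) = 0 = 0^1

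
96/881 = 96/881 = 0.11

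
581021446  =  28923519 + 552097927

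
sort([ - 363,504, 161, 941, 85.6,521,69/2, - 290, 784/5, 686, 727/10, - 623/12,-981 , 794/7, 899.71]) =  [ - 981, - 363, - 290, - 623/12, 69/2 , 727/10, 85.6,794/7,784/5 , 161, 504,521,686, 899.71, 941] 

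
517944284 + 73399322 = 591343606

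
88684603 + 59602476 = 148287079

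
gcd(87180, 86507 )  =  1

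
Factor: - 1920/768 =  - 5/2 = -  2^( - 1 )*5^1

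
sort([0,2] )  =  [ 0, 2] 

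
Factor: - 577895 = -5^1*41^1*2819^1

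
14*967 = 13538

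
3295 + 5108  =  8403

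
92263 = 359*257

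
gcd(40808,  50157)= 1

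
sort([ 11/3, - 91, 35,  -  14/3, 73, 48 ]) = [ - 91,-14/3,11/3, 35, 48,73 ] 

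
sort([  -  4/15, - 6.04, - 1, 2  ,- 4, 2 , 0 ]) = [-6.04,-4, - 1,  -  4/15,0, 2,  2]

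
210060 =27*7780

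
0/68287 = 0 = 0.00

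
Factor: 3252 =2^2*3^1*271^1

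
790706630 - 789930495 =776135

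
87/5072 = 87/5072 = 0.02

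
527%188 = 151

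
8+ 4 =12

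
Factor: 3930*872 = 3426960 =2^4 *3^1*5^1* 109^1*131^1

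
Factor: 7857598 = 2^1  *  7^1*101^1*5557^1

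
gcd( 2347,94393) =1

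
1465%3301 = 1465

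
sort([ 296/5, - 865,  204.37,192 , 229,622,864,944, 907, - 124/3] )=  [ - 865,-124/3,  296/5,192,204.37,229  ,  622,864,907, 944] 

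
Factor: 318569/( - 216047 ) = - 13^ (-1)*16619^( -1)*318569^1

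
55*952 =52360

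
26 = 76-50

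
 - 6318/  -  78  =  81/1 = 81.00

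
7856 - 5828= 2028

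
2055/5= 411 = 411.00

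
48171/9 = 5352 + 1/3  =  5352.33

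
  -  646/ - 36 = 323/18 = 17.94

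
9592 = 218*44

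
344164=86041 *4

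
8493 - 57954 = -49461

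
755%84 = 83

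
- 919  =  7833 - 8752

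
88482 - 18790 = 69692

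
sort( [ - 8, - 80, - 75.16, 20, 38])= [- 80, - 75.16, - 8, 20, 38 ] 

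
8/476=2/119 = 0.02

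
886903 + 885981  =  1772884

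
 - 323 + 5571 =5248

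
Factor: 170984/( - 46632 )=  - 3^(-1 ) * 11^1 =- 11/3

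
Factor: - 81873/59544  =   - 11/8 = - 2^( - 3) * 11^1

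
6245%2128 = 1989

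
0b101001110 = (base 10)334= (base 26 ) CM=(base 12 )23A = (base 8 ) 516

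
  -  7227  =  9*( - 803)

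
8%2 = 0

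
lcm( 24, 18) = 72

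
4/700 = 1/175=0.01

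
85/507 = 85/507=0.17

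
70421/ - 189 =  - 373 + 76/189 = -  372.60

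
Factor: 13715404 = 2^2*3428851^1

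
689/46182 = 689/46182 = 0.01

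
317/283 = 317/283= 1.12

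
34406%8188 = 1654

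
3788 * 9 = 34092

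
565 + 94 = 659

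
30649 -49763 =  - 19114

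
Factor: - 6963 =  - 3^1*11^1 * 211^1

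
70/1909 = 70/1909  =  0.04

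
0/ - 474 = 0/1 = - 0.00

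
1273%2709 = 1273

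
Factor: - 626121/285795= -3^( - 1)*5^( - 1 )*29^(  -  1 ) * 953^1 = - 953/435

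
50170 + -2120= 48050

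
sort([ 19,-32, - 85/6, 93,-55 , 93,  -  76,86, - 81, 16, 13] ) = [  -  81,  -  76,- 55, - 32, - 85/6, 13 , 16,  19,86,93, 93]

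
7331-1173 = 6158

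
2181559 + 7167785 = 9349344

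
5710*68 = 388280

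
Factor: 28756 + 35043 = 63799^1 = 63799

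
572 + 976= 1548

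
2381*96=228576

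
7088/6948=1+35/1737 = 1.02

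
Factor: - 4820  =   - 2^2*5^1 * 241^1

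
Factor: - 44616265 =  - 5^1*37^1*241169^1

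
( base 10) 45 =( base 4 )231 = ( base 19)27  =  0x2d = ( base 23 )1M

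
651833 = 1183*551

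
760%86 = 72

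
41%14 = 13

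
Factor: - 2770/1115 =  - 2^1*223^( - 1)*277^1= - 554/223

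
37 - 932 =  - 895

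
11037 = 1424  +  9613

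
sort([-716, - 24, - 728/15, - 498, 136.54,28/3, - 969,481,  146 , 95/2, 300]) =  [ - 969, - 716,  -  498,  -  728/15, - 24, 28/3,  95/2, 136.54,146,  300, 481] 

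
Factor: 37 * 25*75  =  3^1*5^4*37^1 = 69375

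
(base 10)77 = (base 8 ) 115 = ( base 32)2d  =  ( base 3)2212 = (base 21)3e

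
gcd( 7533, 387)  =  9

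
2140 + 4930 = 7070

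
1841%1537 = 304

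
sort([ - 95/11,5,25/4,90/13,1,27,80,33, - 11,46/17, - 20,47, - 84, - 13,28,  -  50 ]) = [ - 84,-50, - 20, - 13, - 11, - 95/11,1,46/17 , 5,25/4,90/13,27,28,33,47,80 ] 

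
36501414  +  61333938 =97835352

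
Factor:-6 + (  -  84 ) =  -  90 = - 2^1*3^2*5^1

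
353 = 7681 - 7328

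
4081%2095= 1986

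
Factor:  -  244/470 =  - 122/235 =- 2^1 * 5^(- 1 )*47^(  -  1)*61^1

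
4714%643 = 213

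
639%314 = 11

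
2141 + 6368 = 8509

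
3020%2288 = 732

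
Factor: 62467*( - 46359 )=  -  3^3*17^1*101^1 * 62467^1=- 2895907653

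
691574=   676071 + 15503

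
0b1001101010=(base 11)512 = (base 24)11i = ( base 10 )618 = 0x26a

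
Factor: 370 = 2^1* 5^1*37^1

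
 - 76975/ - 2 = 38487 + 1/2 = 38487.50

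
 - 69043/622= -112 + 621/622 = - 111.00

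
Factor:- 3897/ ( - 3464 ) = 2^ (  -  3) * 3^2 = 9/8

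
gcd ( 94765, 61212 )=1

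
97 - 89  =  8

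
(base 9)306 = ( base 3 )100020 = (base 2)11111001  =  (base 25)9O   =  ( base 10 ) 249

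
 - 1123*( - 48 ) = 53904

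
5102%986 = 172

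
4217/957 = 4217/957 = 4.41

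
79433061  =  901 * 88161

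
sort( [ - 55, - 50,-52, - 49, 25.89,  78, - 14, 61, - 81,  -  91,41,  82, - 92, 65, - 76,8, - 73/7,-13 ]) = [ - 92, - 91, - 81, - 76 , - 55, - 52, - 50, - 49, - 14,  -  13,-73/7, 8, 25.89,  41  ,  61 , 65, 78, 82]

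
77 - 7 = 70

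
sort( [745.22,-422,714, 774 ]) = [ - 422,714,745.22,774]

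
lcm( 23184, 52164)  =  208656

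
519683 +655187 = 1174870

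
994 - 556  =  438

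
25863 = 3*8621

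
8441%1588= 501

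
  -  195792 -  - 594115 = 398323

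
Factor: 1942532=2^2 * 83^1*5851^1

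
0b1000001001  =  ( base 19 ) 188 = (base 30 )hb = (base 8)1011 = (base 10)521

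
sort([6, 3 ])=[3, 6 ] 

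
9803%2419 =127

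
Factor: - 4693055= - 5^1*938611^1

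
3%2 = 1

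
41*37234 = 1526594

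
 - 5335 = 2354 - 7689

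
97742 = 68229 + 29513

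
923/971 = 923/971=0.95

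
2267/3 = 755 + 2/3 = 755.67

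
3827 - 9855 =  - 6028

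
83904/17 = 4935 + 9/17 = 4935.53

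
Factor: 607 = 607^1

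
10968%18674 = 10968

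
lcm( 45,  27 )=135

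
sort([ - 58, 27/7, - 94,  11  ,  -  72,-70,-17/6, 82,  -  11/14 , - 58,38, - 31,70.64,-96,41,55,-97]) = [ - 97,-96,-94, - 72, - 70,  -  58, - 58, - 31, - 17/6,  -  11/14, 27/7, 11,  38,41 , 55 , 70.64,82]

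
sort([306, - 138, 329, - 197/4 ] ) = [ - 138, - 197/4, 306,  329] 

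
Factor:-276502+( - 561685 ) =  - 7^1*29^1*4129^1 = - 838187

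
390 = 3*130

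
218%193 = 25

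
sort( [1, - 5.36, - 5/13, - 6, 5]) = [ - 6, - 5.36, - 5/13,1,5 ] 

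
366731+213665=580396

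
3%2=1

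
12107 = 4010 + 8097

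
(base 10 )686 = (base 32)LE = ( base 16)2ae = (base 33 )KQ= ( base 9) 842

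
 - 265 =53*( - 5)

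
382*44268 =16910376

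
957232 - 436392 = 520840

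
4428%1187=867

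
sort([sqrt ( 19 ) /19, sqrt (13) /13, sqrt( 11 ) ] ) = [ sqrt(19 ) /19,sqrt( 13 )/13,sqrt(11)]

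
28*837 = 23436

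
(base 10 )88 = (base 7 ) 154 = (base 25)3D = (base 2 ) 1011000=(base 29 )31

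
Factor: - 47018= -2^1*23509^1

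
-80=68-148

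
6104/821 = 7 + 357/821 =7.43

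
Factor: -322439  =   - 13^1 * 17^1*1459^1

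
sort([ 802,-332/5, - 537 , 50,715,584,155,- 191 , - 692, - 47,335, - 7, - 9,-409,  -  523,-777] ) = [ - 777,- 692, - 537, - 523,-409, - 191,-332/5,-47,-9 ,  -  7,  50,155,  335, 584, 715,802] 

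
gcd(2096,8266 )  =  2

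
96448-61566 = 34882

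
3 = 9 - 6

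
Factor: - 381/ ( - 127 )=3^1  =  3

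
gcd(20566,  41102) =2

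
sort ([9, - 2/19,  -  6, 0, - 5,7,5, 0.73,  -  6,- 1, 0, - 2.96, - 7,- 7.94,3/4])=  [-7.94, - 7, - 6, - 6,  -  5 ,-2.96,-1, - 2/19, 0 , 0, 0.73, 3/4, 5,7,9] 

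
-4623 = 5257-9880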